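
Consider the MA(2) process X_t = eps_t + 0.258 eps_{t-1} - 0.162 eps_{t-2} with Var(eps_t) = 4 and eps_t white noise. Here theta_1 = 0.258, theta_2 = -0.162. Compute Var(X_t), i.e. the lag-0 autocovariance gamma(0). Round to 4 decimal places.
\gamma(0) = 4.3712

For an MA(q) process X_t = eps_t + sum_i theta_i eps_{t-i} with
Var(eps_t) = sigma^2, the variance is
  gamma(0) = sigma^2 * (1 + sum_i theta_i^2).
  sum_i theta_i^2 = (0.258)^2 + (-0.162)^2 = 0.066564 + 0.026244 = 0.092808.
  gamma(0) = 4 * (1 + 0.092808) = 4 * 1.092808 = 4.371232, which rounds to 4.3712.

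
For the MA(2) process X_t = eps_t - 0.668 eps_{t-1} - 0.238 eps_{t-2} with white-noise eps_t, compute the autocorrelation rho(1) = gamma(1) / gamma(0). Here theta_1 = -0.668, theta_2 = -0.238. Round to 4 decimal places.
\rho(1) = -0.3387

For an MA(q) process with theta_0 = 1, the autocovariance is
  gamma(k) = sigma^2 * sum_{i=0..q-k} theta_i * theta_{i+k},
and rho(k) = gamma(k) / gamma(0). Sigma^2 cancels.
  numerator   = (1)*(-0.668) + (-0.668)*(-0.238) = -0.509016.
  denominator = (1)^2 + (-0.668)^2 + (-0.238)^2 = 1.502868.
  rho(1) = -0.509016 / 1.502868 = -0.3387.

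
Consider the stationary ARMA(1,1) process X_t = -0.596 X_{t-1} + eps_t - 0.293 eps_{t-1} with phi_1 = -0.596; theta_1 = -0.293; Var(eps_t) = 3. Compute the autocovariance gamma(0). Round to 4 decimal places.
\gamma(0) = 6.6771

Multiply the model equation by X_{t-k} and take expectations. With theta_0 = psi_0 = 1 and psi_j the MA(infinity) weights, this gives
  gamma(k) - sum_i phi_i gamma(k-i) = c_k,
  c_k = sigma^2 * sum_{j=k..q} theta_j psi_{j-k}   (c_k = 0 for k > q),
using gamma(-m) = gamma(m).
psi-weights needed (psi_j = theta_j + sum_i phi_i psi_{j-i}):
  psi_1 = theta_1 + phi_1 = -0.293 + (-0.596) = -0.889
Right-hand sides:
  c_0 = sigma^2 (1 + theta_1 psi_1) = 3 * (1 + (-0.293)(-0.889)) = 3 * 1.260477 = 3.781431
  c_1 = sigma^2 theta_1 = 3 * (-0.293) = -0.879
  c_2 = 0
Equations for k = 0 and k = 1 (AR order 1):
  gamma(0) = phi_1 gamma(1) + c_0
  gamma(1) = phi_1 gamma(0) + c_1
Substituting the second into the first: gamma(0) (1 - phi_1^2) = c_0 + phi_1 c_1, so
  gamma(0) = (c_0 + phi_1 c_1) / (1 - phi_1^2) = (3.781431 + (-0.596)(-0.879)) / (1 - (-0.596)^2) = 4.305315 / 0.644784 = 6.677143.
Therefore gamma(0) = 6.6771 (to 4 decimal places).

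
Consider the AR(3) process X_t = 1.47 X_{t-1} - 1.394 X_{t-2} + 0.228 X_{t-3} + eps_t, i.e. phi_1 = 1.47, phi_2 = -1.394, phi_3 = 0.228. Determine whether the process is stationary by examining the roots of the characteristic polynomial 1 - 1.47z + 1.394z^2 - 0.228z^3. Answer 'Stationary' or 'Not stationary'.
\text{Not stationary}

The AR(p) characteristic polynomial is P(z) = 1 - 1.47z + 1.394z^2 - 0.228z^3.
Stationarity requires all roots to lie outside the unit circle, i.e. |z| > 1 for every root.
Degree 3: look for a simple real root z0 first, then factor out (1 - z/z0) and solve the remaining quadratic.
Testing z0 = 5: P(5) = 1 + (-1.47)(5) + (1.394)(5)^2 + (-0.228)(5)^3
  = 1 + (-7.35) + (34.85) + (-28.5) = 0.  So z_0 = 5 is a root, |z_0| = 5.
Divide out the factor (1 - 0.2 z) = (1 - z/z0) (since 1/z0 = 0.2):
  P(z) = (1 - 0.2 z)(1 + (-1.27) z + (1.14) z^2)
  [check: z-coef -1.27 - (0.2) = -1.47; z^2-coef 1.14 - (0.2)(-1.27) = 1.394; z^3-coef -(0.2)(1.14) = -0.228.]
Remaining roots from the quadratic factor 1 + (-1.27) z + (1.14) z^2:
  Set 1 + (-1.27) z + (1.14) z^2 = 0, i.e. a z^2 + b z + c = 0 with a = 1.14, b = -1.27, c = 1.
  Discriminant D = b^2 - 4ac = (-1.27)^2 - 4*(1.14)*1 = 1.6129 - (4.56) = -2.9471.
  D < 0, so the roots are the complex-conjugate pair z = (-b +/- i sqrt(-D)) / (2a) = 0.557 +/- 0.7529i.
  For a conjugate pair |z|^2 = z * conj(z) = (product of roots) = c/a = 1/(1.14) = 0.877193, so |z| = sqrt(0.877193) = 0.9366 for both roots.
Moduli of all roots: 5.0000, 0.9366, 0.9366.
All moduli strictly greater than 1? No.
Verdict: Not stationary.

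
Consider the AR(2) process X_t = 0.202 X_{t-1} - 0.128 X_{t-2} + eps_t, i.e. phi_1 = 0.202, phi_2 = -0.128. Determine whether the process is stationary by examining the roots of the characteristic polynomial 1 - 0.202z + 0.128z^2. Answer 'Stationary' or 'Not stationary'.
\text{Stationary}

The AR(p) characteristic polynomial is P(z) = 1 - 0.202z + 0.128z^2.
Stationarity requires all roots to lie outside the unit circle, i.e. |z| > 1 for every root.
Set 1 + (-0.202) z + (0.128) z^2 = 0, i.e. a z^2 + b z + c = 0 with a = 0.128, b = -0.202, c = 1.
Discriminant D = b^2 - 4ac = (-0.202)^2 - 4*(0.128)*1 = 0.040804 - (0.512) = -0.471196.
D < 0, so the roots are the complex-conjugate pair z = (-b +/- i sqrt(-D)) / (2a) = 0.7891 +/- 2.6814i.
For a conjugate pair |z|^2 = z * conj(z) = (product of roots) = c/a = 1/(0.128) = 7.8125, so |z| = sqrt(7.8125) = 2.7951 for both roots.
Moduli of all roots: 2.7951, 2.7951.
All moduli strictly greater than 1? Yes.
Verdict: Stationary.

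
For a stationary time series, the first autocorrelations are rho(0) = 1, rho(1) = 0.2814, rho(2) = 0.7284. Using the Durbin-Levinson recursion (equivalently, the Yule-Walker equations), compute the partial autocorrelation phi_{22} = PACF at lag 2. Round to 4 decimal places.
\phi_{22} = 0.7050

The PACF at lag k is phi_{kk}, the last component of the solution
to the Yule-Walker system G_k phi = r_k where
  (G_k)_{ij} = rho(|i - j|), (r_k)_i = rho(i), i,j = 1..k.
Equivalently, Durbin-Levinson gives phi_{kk} iteratively:
  phi_{11} = rho(1)
  phi_{kk} = [rho(k) - sum_{j=1..k-1} phi_{k-1,j} rho(k-j)]
            / [1 - sum_{j=1..k-1} phi_{k-1,j} rho(j)],
  phi_{k,j} = phi_{k-1,j} - phi_{kk} phi_{k-1,k-j},  j = 1..k-1.
Step k = 1:
  phi_11 = rho(1) = 0.2814.
Step k = 2:
  phi_22 = [rho(2) - phi_11 rho(1)] / [1 - phi_11 rho(1)] = [0.7284 - (0.2814)(0.2814)] / [1 - (0.2814)(0.2814)]
         = 0.64921404 / 0.92081404 = 0.705.
Therefore phi_{22} = 0.7050.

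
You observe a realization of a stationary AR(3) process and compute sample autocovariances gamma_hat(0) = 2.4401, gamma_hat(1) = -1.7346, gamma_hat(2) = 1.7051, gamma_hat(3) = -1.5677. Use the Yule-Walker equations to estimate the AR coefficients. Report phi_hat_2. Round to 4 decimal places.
\hat\phi_{2} = 0.3270

The Yule-Walker equations for an AR(p) process read, in matrix form,
  Gamma_p phi = r_p,   with   (Gamma_p)_{ij} = gamma(|i - j|),
                       (r_p)_i = gamma(i),   i,j = 1..p.
Substitute the sample gammas (Toeplitz matrix and right-hand side of size 3):
  Gamma_p = [[2.4401, -1.7346, 1.7051], [-1.7346, 2.4401, -1.7346], [1.7051, -1.7346, 2.4401]]
  r_p     = [-1.7346, 1.7051, -1.5677]
Written out (R1..R3):
  (R1) 2.4401 phi_1 - 1.7346 phi_2 + 1.7051 phi_3 = -1.7346
  (R2) -1.7346 phi_1 + 2.4401 phi_2 - 1.7346 phi_3 = 1.7051
  (R3) 1.7051 phi_1 - 1.7346 phi_2 + 2.4401 phi_3 = -1.5677
Gaussian elimination:
  R2 <- R2 - (-1.7346/2.4401) R1 = R2 - (-0.710873) R1:  1.207021 phi_2 - 0.522491 phi_3 = 0.472021
  R3 <- R3 - (1.7051/2.4401) R1 = R3 - (0.698783) R1:  -0.522491 phi_2 + 1.248605 phi_3 = -0.355591
  R3 <- R3 - (-0.522491/1.207021) R2 = R3 - (-0.432877) R2:  1.022431 phi_3 = -0.151265
Back-substitution:
  phi_hat_3 = -0.151265 / 1.022431 = -0.147946
  phi_hat_2 = (0.472021 - (-0.522491)(-0.147946)) / 1.207021 = 0.32702
  phi_hat_1 = (-1.7346 - (-1.7346)(0.32702) - (1.7051)(-0.147946)) / 2.4401 = -0.375021
So phi_hat = [-0.3750, 0.3270, -0.1479].
Therefore phi_hat_2 = 0.3270.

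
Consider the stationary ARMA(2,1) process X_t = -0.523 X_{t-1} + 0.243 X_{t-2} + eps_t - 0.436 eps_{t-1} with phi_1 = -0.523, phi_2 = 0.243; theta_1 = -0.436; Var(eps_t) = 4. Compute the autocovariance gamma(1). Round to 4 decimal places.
\gamma(1) = -12.3763

Multiply the model equation by X_{t-k} and take expectations. With theta_0 = psi_0 = 1 and psi_j the MA(infinity) weights, this gives
  gamma(k) - sum_i phi_i gamma(k-i) = c_k,
  c_k = sigma^2 * sum_{j=k..q} theta_j psi_{j-k}   (c_k = 0 for k > q),
using gamma(-m) = gamma(m).
psi-weights needed (psi_j = theta_j + sum_i phi_i psi_{j-i}):
  psi_1 = theta_1 + phi_1 = -0.436 + (-0.523) = -0.959
Right-hand sides:
  c_0 = sigma^2 (1 + theta_1 psi_1) = 4 * (1 + (-0.436)(-0.959)) = 4 * 1.418124 = 5.672496
  c_1 = sigma^2 theta_1 = 4 * (-0.436) = -1.744
  c_2 = 0
Equations for k = 0, 1, 2 (AR order 2, c_2 = 0):
  (E0) gamma(0) = phi_1 gamma(1) + phi_2 gamma(2) + c_0
  (E1) gamma(1) = phi_1 gamma(0) + phi_2 gamma(1) + c_1
  (E2) gamma(2) = phi_1 gamma(1) + phi_2 gamma(0)
From (E1): gamma(1) = A gamma(0) + B with
  A = phi_1 / (1 - phi_2) = -0.523 / 0.757 = -0.690885,   B = c_1 / (1 - phi_2) = -1.744 / 0.757 = -2.303831.
Insert (E2) into (E0): gamma(0) (1 - phi_2^2) = phi_1 (1 + phi_2) gamma(1) + c_0.
  phi_1 (1 + phi_2) = (-0.523)(1.243) = -0.650089,   1 - phi_2^2 = 0.940951.
Replace gamma(1) by A gamma(0) + B and collect gamma(0):
  gamma(0) [0.940951 - (-0.650089)(-0.690885)] = (-0.650089)(-2.303831) + 5.672496
  gamma(0) * 0.491814 = 7.170191
  gamma(0) = 7.170191 / 0.491814 = 14.579064.
  gamma(1) = A gamma(0) + B = (-0.690885)(14.579064) + (-2.303831) = -12.376289.
Therefore gamma(1) = -12.3763 (to 4 decimal places).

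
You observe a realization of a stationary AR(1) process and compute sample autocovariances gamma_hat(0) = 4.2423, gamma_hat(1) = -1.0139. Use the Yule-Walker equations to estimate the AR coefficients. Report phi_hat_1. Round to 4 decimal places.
\hat\phi_{1} = -0.2390

The Yule-Walker equations for an AR(p) process read, in matrix form,
  Gamma_p phi = r_p,   with   (Gamma_p)_{ij} = gamma(|i - j|),
                       (r_p)_i = gamma(i),   i,j = 1..p.
Substitute the sample gammas (Toeplitz matrix and right-hand side of size 1):
  Gamma_p = [[4.2423]]
  r_p     = [-1.0139]
With p = 1 this is the single equation gamma(0) phi_1 = gamma(1):
  phi_hat_1 = gamma(1) / gamma(0) = -1.0139 / 4.2423 = -0.2390.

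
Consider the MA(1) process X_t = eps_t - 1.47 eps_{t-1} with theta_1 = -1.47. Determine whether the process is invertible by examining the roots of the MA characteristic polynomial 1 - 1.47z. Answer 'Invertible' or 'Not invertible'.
\text{Not invertible}

The MA(q) characteristic polynomial is P(z) = 1 - 1.47z.
Invertibility requires all roots to lie outside the unit circle, i.e. |z| > 1 for every root.
This is linear in z: 1 + (-1.47) z = 0  =>  z = -1/(-1.47) = 0.680272,  |z| = 0.680272.
Moduli of all roots: 0.6803.
All moduli strictly greater than 1? No.
Verdict: Not invertible.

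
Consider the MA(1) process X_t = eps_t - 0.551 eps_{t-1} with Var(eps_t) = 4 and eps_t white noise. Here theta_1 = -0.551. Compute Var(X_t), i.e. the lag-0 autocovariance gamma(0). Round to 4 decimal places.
\gamma(0) = 5.2144

For an MA(q) process X_t = eps_t + sum_i theta_i eps_{t-i} with
Var(eps_t) = sigma^2, the variance is
  gamma(0) = sigma^2 * (1 + sum_i theta_i^2).
  sum_i theta_i^2 = (-0.551)^2 = 0.303601.
  gamma(0) = 4 * (1 + 0.303601) = 4 * 1.303601 = 5.214404, which rounds to 5.2144.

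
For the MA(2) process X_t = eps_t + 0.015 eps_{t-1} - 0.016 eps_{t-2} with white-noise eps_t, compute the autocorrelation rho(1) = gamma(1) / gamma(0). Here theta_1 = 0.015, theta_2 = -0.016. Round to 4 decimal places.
\rho(1) = 0.0148

For an MA(q) process with theta_0 = 1, the autocovariance is
  gamma(k) = sigma^2 * sum_{i=0..q-k} theta_i * theta_{i+k},
and rho(k) = gamma(k) / gamma(0). Sigma^2 cancels.
  numerator   = (1)*(0.015) + (0.015)*(-0.016) = 0.01476.
  denominator = (1)^2 + (0.015)^2 + (-0.016)^2 = 1.000481.
  rho(1) = 0.01476 / 1.000481 = 0.0148.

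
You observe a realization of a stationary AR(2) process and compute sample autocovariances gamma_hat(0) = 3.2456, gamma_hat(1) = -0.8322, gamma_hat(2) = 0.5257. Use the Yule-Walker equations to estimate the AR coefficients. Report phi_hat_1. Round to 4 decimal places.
\hat\phi_{1} = -0.2300

The Yule-Walker equations for an AR(p) process read, in matrix form,
  Gamma_p phi = r_p,   with   (Gamma_p)_{ij} = gamma(|i - j|),
                       (r_p)_i = gamma(i),   i,j = 1..p.
Substitute the sample gammas (Toeplitz matrix and right-hand side of size 2):
  Gamma_p = [[3.2456, -0.8322], [-0.8322, 3.2456]]
  r_p     = [-0.8322, 0.5257]
Written out:
  3.2456 phi_1 - 0.8322 phi_2 = -0.8322
  -0.8322 phi_1 + 3.2456 phi_2 = 0.5257
Solve by Cramer's rule:
  det = gamma(0)^2 - gamma(1)^2 = (3.2456)^2 - (-0.8322)^2 = 10.53391936 - 0.69255684 = 9.84136252
  phi_hat_1 = [gamma(1) gamma(0) - gamma(1) gamma(2)] / det = [(-0.8322)(3.2456) - (-0.8322)(0.5257)] / 9.84136252 = -2.26350078 / 9.84136252 = -0.23
  phi_hat_2 = [gamma(0) gamma(2) - gamma(1)^2] / det = [(3.2456)(0.5257) - (-0.8322)^2] / 9.84136252 = 1.01365508 / 9.84136252 = 0.103
So phi_hat = [-0.2300, 0.1030].
Therefore phi_hat_1 = -0.2300.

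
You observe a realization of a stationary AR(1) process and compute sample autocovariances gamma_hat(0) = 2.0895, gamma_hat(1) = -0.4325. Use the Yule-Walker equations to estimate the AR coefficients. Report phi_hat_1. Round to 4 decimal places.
\hat\phi_{1} = -0.2070

The Yule-Walker equations for an AR(p) process read, in matrix form,
  Gamma_p phi = r_p,   with   (Gamma_p)_{ij} = gamma(|i - j|),
                       (r_p)_i = gamma(i),   i,j = 1..p.
Substitute the sample gammas (Toeplitz matrix and right-hand side of size 1):
  Gamma_p = [[2.0895]]
  r_p     = [-0.4325]
With p = 1 this is the single equation gamma(0) phi_1 = gamma(1):
  phi_hat_1 = gamma(1) / gamma(0) = -0.4325 / 2.0895 = -0.2070.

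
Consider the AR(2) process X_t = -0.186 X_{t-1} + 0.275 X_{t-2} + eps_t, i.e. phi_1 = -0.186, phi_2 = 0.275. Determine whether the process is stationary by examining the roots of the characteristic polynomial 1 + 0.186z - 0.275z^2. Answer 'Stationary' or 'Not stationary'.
\text{Stationary}

The AR(p) characteristic polynomial is P(z) = 1 + 0.186z - 0.275z^2.
Stationarity requires all roots to lie outside the unit circle, i.e. |z| > 1 for every root.
Set 1 + (0.186) z + (-0.275) z^2 = 0, i.e. a z^2 + b z + c = 0 with a = -0.275, b = 0.186, c = 1.
Discriminant D = b^2 - 4ac = (0.186)^2 - 4*(-0.275)*1 = 0.034596 - (-1.1) = 1.134596.
D >= 0, so the roots are real: z = (-b +/- sqrt(D)) / (2a) = (-0.186 +/- 1.065174) / (-0.55).
  z_1 = (-0.186 + 1.065174) / (-0.55) = -1.5985,   |z_1| = 1.5985.
  z_2 = (-0.186 - 1.065174) / (-0.55) = 2.2749,   |z_2| = 2.2749.
Moduli of all roots: 1.5985, 2.2749.
All moduli strictly greater than 1? Yes.
Verdict: Stationary.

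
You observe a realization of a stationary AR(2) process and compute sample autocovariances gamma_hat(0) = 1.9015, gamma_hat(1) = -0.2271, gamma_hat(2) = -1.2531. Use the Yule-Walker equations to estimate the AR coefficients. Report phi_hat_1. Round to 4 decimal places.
\hat\phi_{1} = -0.2010

The Yule-Walker equations for an AR(p) process read, in matrix form,
  Gamma_p phi = r_p,   with   (Gamma_p)_{ij} = gamma(|i - j|),
                       (r_p)_i = gamma(i),   i,j = 1..p.
Substitute the sample gammas (Toeplitz matrix and right-hand side of size 2):
  Gamma_p = [[1.9015, -0.2271], [-0.2271, 1.9015]]
  r_p     = [-0.2271, -1.2531]
Written out:
  1.9015 phi_1 - 0.2271 phi_2 = -0.2271
  -0.2271 phi_1 + 1.9015 phi_2 = -1.2531
Solve by Cramer's rule:
  det = gamma(0)^2 - gamma(1)^2 = (1.9015)^2 - (-0.2271)^2 = 3.61570225 - 0.05157441 = 3.56412784
  phi_hat_1 = [gamma(1) gamma(0) - gamma(1) gamma(2)] / det = [(-0.2271)(1.9015) - (-0.2271)(-1.2531)] / 3.56412784 = -0.71640966 / 3.56412784 = -0.201
  phi_hat_2 = [gamma(0) gamma(2) - gamma(1)^2] / det = [(1.9015)(-1.2531) - (-0.2271)^2] / 3.56412784 = -2.43434406 / 3.56412784 = -0.683
So phi_hat = [-0.2010, -0.6830].
Therefore phi_hat_1 = -0.2010.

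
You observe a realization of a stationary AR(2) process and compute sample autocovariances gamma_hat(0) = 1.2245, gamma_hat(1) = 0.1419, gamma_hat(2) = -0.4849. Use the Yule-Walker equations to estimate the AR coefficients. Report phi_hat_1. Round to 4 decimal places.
\hat\phi_{1} = 0.1640

The Yule-Walker equations for an AR(p) process read, in matrix form,
  Gamma_p phi = r_p,   with   (Gamma_p)_{ij} = gamma(|i - j|),
                       (r_p)_i = gamma(i),   i,j = 1..p.
Substitute the sample gammas (Toeplitz matrix and right-hand side of size 2):
  Gamma_p = [[1.2245, 0.1419], [0.1419, 1.2245]]
  r_p     = [0.1419, -0.4849]
Written out:
  1.2245 phi_1 + 0.1419 phi_2 = 0.1419
  0.1419 phi_1 + 1.2245 phi_2 = -0.4849
Solve by Cramer's rule:
  det = gamma(0)^2 - gamma(1)^2 = (1.2245)^2 - (0.1419)^2 = 1.49940025 - 0.02013561 = 1.47926464
  phi_hat_1 = [gamma(1) gamma(0) - gamma(1) gamma(2)] / det = [(0.1419)(1.2245) - (0.1419)(-0.4849)] / 1.47926464 = 0.24256386 / 1.47926464 = 0.164
  phi_hat_2 = [gamma(0) gamma(2) - gamma(1)^2] / det = [(1.2245)(-0.4849) - (0.1419)^2] / 1.47926464 = -0.61389566 / 1.47926464 = -0.415
So phi_hat = [0.1640, -0.4150].
Therefore phi_hat_1 = 0.1640.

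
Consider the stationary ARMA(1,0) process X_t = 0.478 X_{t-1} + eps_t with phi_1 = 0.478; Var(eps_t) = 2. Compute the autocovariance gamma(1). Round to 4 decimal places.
\gamma(1) = 1.2391

Multiply the model equation by X_{t-k} and take expectations. With theta_0 = psi_0 = 1 and psi_j the MA(infinity) weights, this gives
  gamma(k) - sum_i phi_i gamma(k-i) = c_k,
  c_k = sigma^2 * sum_{j=k..q} theta_j psi_{j-k}   (c_k = 0 for k > q),
using gamma(-m) = gamma(m).
Pure AR (q = 0): c_0 = sigma^2 = 2, c_k = 0 for k >= 1.
Equations for k = 0 and k = 1 (AR order 1):
  gamma(0) = phi_1 gamma(1) + c_0
  gamma(1) = phi_1 gamma(0) + c_1
Substituting the second into the first: gamma(0) (1 - phi_1^2) = c_0 + phi_1 c_1, so
  gamma(0) = c_0 / (1 - phi_1^2) = 2 / (1 - (0.478)^2) = 2 / 0.771516 = 2.592299.
  gamma(1) = phi_1 gamma(0) = (0.478)(2.592299) = 1.239119.
Therefore gamma(1) = 1.2391 (to 4 decimal places).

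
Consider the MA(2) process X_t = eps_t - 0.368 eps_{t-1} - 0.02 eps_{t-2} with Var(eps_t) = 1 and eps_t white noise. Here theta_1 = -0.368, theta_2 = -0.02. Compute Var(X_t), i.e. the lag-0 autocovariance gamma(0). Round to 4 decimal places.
\gamma(0) = 1.1358

For an MA(q) process X_t = eps_t + sum_i theta_i eps_{t-i} with
Var(eps_t) = sigma^2, the variance is
  gamma(0) = sigma^2 * (1 + sum_i theta_i^2).
  sum_i theta_i^2 = (-0.368)^2 + (-0.02)^2 = 0.135424 + 0.0004 = 0.135824.
  gamma(0) = 1 * (1 + 0.135824) = 1 * 1.135824 = 1.135824, which rounds to 1.1358.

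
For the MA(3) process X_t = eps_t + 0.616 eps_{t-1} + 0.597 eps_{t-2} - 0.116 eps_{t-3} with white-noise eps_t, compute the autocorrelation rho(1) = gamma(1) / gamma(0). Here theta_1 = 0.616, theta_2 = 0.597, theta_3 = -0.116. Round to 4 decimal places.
\rho(1) = 0.5228

For an MA(q) process with theta_0 = 1, the autocovariance is
  gamma(k) = sigma^2 * sum_{i=0..q-k} theta_i * theta_{i+k},
and rho(k) = gamma(k) / gamma(0). Sigma^2 cancels.
  numerator   = (1)*(0.616) + (0.616)*(0.597) + (0.597)*(-0.116) = 0.9145.
  denominator = (1)^2 + (0.616)^2 + (0.597)^2 + (-0.116)^2 = 1.749321.
  rho(1) = 0.9145 / 1.749321 = 0.5228.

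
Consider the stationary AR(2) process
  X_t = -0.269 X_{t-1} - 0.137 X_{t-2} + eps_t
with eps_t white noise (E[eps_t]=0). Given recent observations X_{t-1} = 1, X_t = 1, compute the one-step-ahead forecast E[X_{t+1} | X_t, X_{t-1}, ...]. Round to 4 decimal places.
E[X_{t+1} \mid \mathcal F_t] = -0.4060

For an AR(p) model X_t = c + sum_i phi_i X_{t-i} + eps_t, the
one-step-ahead conditional mean is
  E[X_{t+1} | X_t, ...] = c + sum_i phi_i X_{t+1-i}.
Substitute known values:
  E[X_{t+1} | ...] = (-0.269) * (1) + (-0.137) * (1)
                   = -0.4060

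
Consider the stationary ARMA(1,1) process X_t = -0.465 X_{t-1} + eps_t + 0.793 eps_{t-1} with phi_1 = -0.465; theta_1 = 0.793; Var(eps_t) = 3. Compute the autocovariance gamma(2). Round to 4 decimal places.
\gamma(2) = -0.3685

Multiply the model equation by X_{t-k} and take expectations. With theta_0 = psi_0 = 1 and psi_j the MA(infinity) weights, this gives
  gamma(k) - sum_i phi_i gamma(k-i) = c_k,
  c_k = sigma^2 * sum_{j=k..q} theta_j psi_{j-k}   (c_k = 0 for k > q),
using gamma(-m) = gamma(m).
psi-weights needed (psi_j = theta_j + sum_i phi_i psi_{j-i}):
  psi_1 = theta_1 + phi_1 = 0.793 + (-0.465) = 0.328
Right-hand sides:
  c_0 = sigma^2 (1 + theta_1 psi_1) = 3 * (1 + (0.793)(0.328)) = 3 * 1.260104 = 3.780312
  c_1 = sigma^2 theta_1 = 3 * (0.793) = 2.379
  c_2 = 0
Equations for k = 0 and k = 1 (AR order 1):
  gamma(0) = phi_1 gamma(1) + c_0
  gamma(1) = phi_1 gamma(0) + c_1
Substituting the second into the first: gamma(0) (1 - phi_1^2) = c_0 + phi_1 c_1, so
  gamma(0) = (c_0 + phi_1 c_1) / (1 - phi_1^2) = (3.780312 + (-0.465)(2.379)) / (1 - (-0.465)^2) = 2.674077 / 0.783775 = 3.411792.
  gamma(1) = phi_1 gamma(0) + c_1 = (-0.465)(3.411792) + (2.379) = 0.792517.
For k = 2 (> q): gamma(2) = phi_1 gamma(1) = (-0.465)(0.792517) = -0.36852.
Therefore gamma(2) = -0.3685 (to 4 decimal places).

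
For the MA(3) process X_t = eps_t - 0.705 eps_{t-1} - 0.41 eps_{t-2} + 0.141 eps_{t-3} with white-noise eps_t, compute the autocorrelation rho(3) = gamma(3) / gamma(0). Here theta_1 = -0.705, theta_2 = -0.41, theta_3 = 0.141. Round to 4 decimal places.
\rho(3) = 0.0837

For an MA(q) process with theta_0 = 1, the autocovariance is
  gamma(k) = sigma^2 * sum_{i=0..q-k} theta_i * theta_{i+k},
and rho(k) = gamma(k) / gamma(0). Sigma^2 cancels.
  numerator   = (1)*(0.141) = 0.141.
  denominator = (1)^2 + (-0.705)^2 + (-0.41)^2 + (0.141)^2 = 1.685006.
  rho(3) = 0.141 / 1.685006 = 0.0837.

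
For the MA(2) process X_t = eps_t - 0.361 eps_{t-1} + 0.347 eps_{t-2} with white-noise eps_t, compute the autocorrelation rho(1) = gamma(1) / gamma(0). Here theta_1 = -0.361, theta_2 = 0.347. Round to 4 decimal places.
\rho(1) = -0.3888

For an MA(q) process with theta_0 = 1, the autocovariance is
  gamma(k) = sigma^2 * sum_{i=0..q-k} theta_i * theta_{i+k},
and rho(k) = gamma(k) / gamma(0). Sigma^2 cancels.
  numerator   = (1)*(-0.361) + (-0.361)*(0.347) = -0.486267.
  denominator = (1)^2 + (-0.361)^2 + (0.347)^2 = 1.25073.
  rho(1) = -0.486267 / 1.25073 = -0.3888.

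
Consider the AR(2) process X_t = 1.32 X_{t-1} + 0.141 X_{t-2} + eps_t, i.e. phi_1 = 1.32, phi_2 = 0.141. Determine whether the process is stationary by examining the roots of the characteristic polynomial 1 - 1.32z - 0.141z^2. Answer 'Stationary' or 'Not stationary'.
\text{Not stationary}

The AR(p) characteristic polynomial is P(z) = 1 - 1.32z - 0.141z^2.
Stationarity requires all roots to lie outside the unit circle, i.e. |z| > 1 for every root.
Set 1 + (-1.32) z + (-0.141) z^2 = 0, i.e. a z^2 + b z + c = 0 with a = -0.141, b = -1.32, c = 1.
Discriminant D = b^2 - 4ac = (-1.32)^2 - 4*(-0.141)*1 = 1.7424 - (-0.564) = 2.3064.
D >= 0, so the roots are real: z = (-b +/- sqrt(D)) / (2a) = (1.32 +/- 1.518684) / (-0.282).
  z_1 = (1.32 + 1.518684) / (-0.282) = -10.0663,   |z_1| = 10.0663.
  z_2 = (1.32 - 1.518684) / (-0.282) = 0.7046,   |z_2| = 0.7046.
Moduli of all roots: 10.0663, 0.7046.
All moduli strictly greater than 1? No.
Verdict: Not stationary.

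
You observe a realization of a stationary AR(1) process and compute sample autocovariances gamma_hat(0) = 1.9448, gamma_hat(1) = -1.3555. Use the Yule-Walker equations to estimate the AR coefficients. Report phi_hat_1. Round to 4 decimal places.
\hat\phi_{1} = -0.6970

The Yule-Walker equations for an AR(p) process read, in matrix form,
  Gamma_p phi = r_p,   with   (Gamma_p)_{ij} = gamma(|i - j|),
                       (r_p)_i = gamma(i),   i,j = 1..p.
Substitute the sample gammas (Toeplitz matrix and right-hand side of size 1):
  Gamma_p = [[1.9448]]
  r_p     = [-1.3555]
With p = 1 this is the single equation gamma(0) phi_1 = gamma(1):
  phi_hat_1 = gamma(1) / gamma(0) = -1.3555 / 1.9448 = -0.6970.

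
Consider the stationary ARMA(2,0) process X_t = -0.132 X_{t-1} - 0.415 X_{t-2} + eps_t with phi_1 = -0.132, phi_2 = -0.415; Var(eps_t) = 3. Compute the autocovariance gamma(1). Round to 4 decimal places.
\gamma(1) = -0.3411

Multiply the model equation by X_{t-k} and take expectations. With theta_0 = psi_0 = 1 and psi_j the MA(infinity) weights, this gives
  gamma(k) - sum_i phi_i gamma(k-i) = c_k,
  c_k = sigma^2 * sum_{j=k..q} theta_j psi_{j-k}   (c_k = 0 for k > q),
using gamma(-m) = gamma(m).
Pure AR (q = 0): c_0 = sigma^2 = 3, c_k = 0 for k >= 1.
Equations for k = 0, 1, 2 (AR order 2, c_2 = 0):
  (E0) gamma(0) = phi_1 gamma(1) + phi_2 gamma(2) + c_0
  (E1) gamma(1) = phi_1 gamma(0) + phi_2 gamma(1) + c_1
  (E2) gamma(2) = phi_1 gamma(1) + phi_2 gamma(0)
From (E1): gamma(1) = A gamma(0) + B with
  A = phi_1 / (1 - phi_2) = -0.132 / 1.415 = -0.093286,   B = c_1 / (1 - phi_2) = 0 / 1.415 = 0.
Insert (E2) into (E0): gamma(0) (1 - phi_2^2) = phi_1 (1 + phi_2) gamma(1) + c_0.
  phi_1 (1 + phi_2) = (-0.132)(0.585) = -0.07722,   1 - phi_2^2 = 0.827775.
Replace gamma(1) by A gamma(0) + B and collect gamma(0):
  gamma(0) [0.827775 - (-0.07722)(-0.093286)] = c_0 = 3
  gamma(0) * 0.820571 = 3
  gamma(0) = 3 / 0.820571 = 3.655989.
  gamma(1) = A gamma(0) = (-0.093286)(3.655989) = -0.341053.
Therefore gamma(1) = -0.3411 (to 4 decimal places).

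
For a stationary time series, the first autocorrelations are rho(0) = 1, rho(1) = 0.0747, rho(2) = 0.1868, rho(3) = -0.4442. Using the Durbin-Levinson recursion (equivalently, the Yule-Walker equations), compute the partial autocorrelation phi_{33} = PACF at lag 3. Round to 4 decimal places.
\phi_{33} = -0.4881

The PACF at lag k is phi_{kk}, the last component of the solution
to the Yule-Walker system G_k phi = r_k where
  (G_k)_{ij} = rho(|i - j|), (r_k)_i = rho(i), i,j = 1..k.
Equivalently, Durbin-Levinson gives phi_{kk} iteratively:
  phi_{11} = rho(1)
  phi_{kk} = [rho(k) - sum_{j=1..k-1} phi_{k-1,j} rho(k-j)]
            / [1 - sum_{j=1..k-1} phi_{k-1,j} rho(j)],
  phi_{k,j} = phi_{k-1,j} - phi_{kk} phi_{k-1,k-j},  j = 1..k-1.
Step k = 1:
  phi_11 = rho(1) = 0.0747.
Step k = 2:
  phi_22 = [rho(2) - phi_11 rho(1)] / [1 - phi_11 rho(1)] = [0.1868 - (0.0747)(0.0747)] / [1 - (0.0747)(0.0747)]
         = 0.18121991 / 0.99441991 = 0.182237.
  Update: phi_21 = phi_11 - phi_22 phi_11 = 0.0747 - (0.182237)(0.0747) = 0.061087.
Step k = 3:
  phi_33 = [rho(3) - phi_21 rho(2) - phi_22 rho(1)] / [1 - phi_21 rho(1) - phi_22 rho(2)]
    numerator   = -0.4442 - (0.061087)(0.1868) - (0.182237)(0.0747) = -0.46922412
    denominator = 1 - (0.061087)(0.0747) - (0.182237)(0.1868) = 0.96139497
  phi_33 = -0.46922412 / 0.96139497 = -0.4881.
Therefore phi_{33} = -0.4881.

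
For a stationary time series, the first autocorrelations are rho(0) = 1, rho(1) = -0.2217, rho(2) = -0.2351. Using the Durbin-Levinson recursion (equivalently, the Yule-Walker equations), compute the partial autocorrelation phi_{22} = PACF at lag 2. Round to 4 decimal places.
\phi_{22} = -0.2989

The PACF at lag k is phi_{kk}, the last component of the solution
to the Yule-Walker system G_k phi = r_k where
  (G_k)_{ij} = rho(|i - j|), (r_k)_i = rho(i), i,j = 1..k.
Equivalently, Durbin-Levinson gives phi_{kk} iteratively:
  phi_{11} = rho(1)
  phi_{kk} = [rho(k) - sum_{j=1..k-1} phi_{k-1,j} rho(k-j)]
            / [1 - sum_{j=1..k-1} phi_{k-1,j} rho(j)],
  phi_{k,j} = phi_{k-1,j} - phi_{kk} phi_{k-1,k-j},  j = 1..k-1.
Step k = 1:
  phi_11 = rho(1) = -0.2217.
Step k = 2:
  phi_22 = [rho(2) - phi_11 rho(1)] / [1 - phi_11 rho(1)] = [-0.2351 - (-0.2217)(-0.2217)] / [1 - (-0.2217)(-0.2217)]
         = -0.28425089 / 0.95084911 = -0.2989.
Therefore phi_{22} = -0.2989.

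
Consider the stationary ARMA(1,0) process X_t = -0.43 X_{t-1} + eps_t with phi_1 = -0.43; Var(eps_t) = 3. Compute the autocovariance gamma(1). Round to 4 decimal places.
\gamma(1) = -1.5826

Multiply the model equation by X_{t-k} and take expectations. With theta_0 = psi_0 = 1 and psi_j the MA(infinity) weights, this gives
  gamma(k) - sum_i phi_i gamma(k-i) = c_k,
  c_k = sigma^2 * sum_{j=k..q} theta_j psi_{j-k}   (c_k = 0 for k > q),
using gamma(-m) = gamma(m).
Pure AR (q = 0): c_0 = sigma^2 = 3, c_k = 0 for k >= 1.
Equations for k = 0 and k = 1 (AR order 1):
  gamma(0) = phi_1 gamma(1) + c_0
  gamma(1) = phi_1 gamma(0) + c_1
Substituting the second into the first: gamma(0) (1 - phi_1^2) = c_0 + phi_1 c_1, so
  gamma(0) = c_0 / (1 - phi_1^2) = 3 / (1 - (-0.43)^2) = 3 / 0.8151 = 3.68053.
  gamma(1) = phi_1 gamma(0) = (-0.43)(3.68053) = -1.582628.
Therefore gamma(1) = -1.5826 (to 4 decimal places).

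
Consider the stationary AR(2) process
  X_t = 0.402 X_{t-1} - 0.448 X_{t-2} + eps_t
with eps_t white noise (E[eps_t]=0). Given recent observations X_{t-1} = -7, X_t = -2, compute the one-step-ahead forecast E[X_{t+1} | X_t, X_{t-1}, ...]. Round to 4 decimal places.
E[X_{t+1} \mid \mathcal F_t] = 2.3320

For an AR(p) model X_t = c + sum_i phi_i X_{t-i} + eps_t, the
one-step-ahead conditional mean is
  E[X_{t+1} | X_t, ...] = c + sum_i phi_i X_{t+1-i}.
Substitute known values:
  E[X_{t+1} | ...] = (0.402) * (-2) + (-0.448) * (-7)
                   = 2.3320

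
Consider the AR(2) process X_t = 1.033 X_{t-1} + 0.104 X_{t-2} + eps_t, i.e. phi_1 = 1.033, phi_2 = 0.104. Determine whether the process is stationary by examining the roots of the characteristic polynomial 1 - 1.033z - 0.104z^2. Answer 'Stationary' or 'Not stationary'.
\text{Not stationary}

The AR(p) characteristic polynomial is P(z) = 1 - 1.033z - 0.104z^2.
Stationarity requires all roots to lie outside the unit circle, i.e. |z| > 1 for every root.
Set 1 + (-1.033) z + (-0.104) z^2 = 0, i.e. a z^2 + b z + c = 0 with a = -0.104, b = -1.033, c = 1.
Discriminant D = b^2 - 4ac = (-1.033)^2 - 4*(-0.104)*1 = 1.067089 - (-0.416) = 1.483089.
D >= 0, so the roots are real: z = (-b +/- sqrt(D)) / (2a) = (1.033 +/- 1.217821) / (-0.208).
  z_1 = (1.033 + 1.217821) / (-0.208) = -10.8213,   |z_1| = 10.8213.
  z_2 = (1.033 - 1.217821) / (-0.208) = 0.8886,   |z_2| = 0.8886.
Moduli of all roots: 10.8213, 0.8886.
All moduli strictly greater than 1? No.
Verdict: Not stationary.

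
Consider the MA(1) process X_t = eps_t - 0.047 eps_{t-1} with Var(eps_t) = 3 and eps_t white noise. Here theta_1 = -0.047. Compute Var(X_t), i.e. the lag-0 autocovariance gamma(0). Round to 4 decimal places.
\gamma(0) = 3.0066

For an MA(q) process X_t = eps_t + sum_i theta_i eps_{t-i} with
Var(eps_t) = sigma^2, the variance is
  gamma(0) = sigma^2 * (1 + sum_i theta_i^2).
  sum_i theta_i^2 = (-0.047)^2 = 0.002209.
  gamma(0) = 3 * (1 + 0.002209) = 3 * 1.002209 = 3.006627, which rounds to 3.0066.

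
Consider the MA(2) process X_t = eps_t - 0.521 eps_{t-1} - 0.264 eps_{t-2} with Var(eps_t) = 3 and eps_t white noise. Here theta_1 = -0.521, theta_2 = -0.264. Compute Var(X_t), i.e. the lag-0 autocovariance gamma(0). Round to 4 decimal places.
\gamma(0) = 4.0234

For an MA(q) process X_t = eps_t + sum_i theta_i eps_{t-i} with
Var(eps_t) = sigma^2, the variance is
  gamma(0) = sigma^2 * (1 + sum_i theta_i^2).
  sum_i theta_i^2 = (-0.521)^2 + (-0.264)^2 = 0.271441 + 0.069696 = 0.341137.
  gamma(0) = 3 * (1 + 0.341137) = 3 * 1.341137 = 4.023411, which rounds to 4.0234.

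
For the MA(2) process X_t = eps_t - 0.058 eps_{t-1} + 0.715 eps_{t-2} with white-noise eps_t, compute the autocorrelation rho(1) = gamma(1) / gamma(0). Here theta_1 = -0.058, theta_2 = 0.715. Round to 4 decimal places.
\rho(1) = -0.0657

For an MA(q) process with theta_0 = 1, the autocovariance is
  gamma(k) = sigma^2 * sum_{i=0..q-k} theta_i * theta_{i+k},
and rho(k) = gamma(k) / gamma(0). Sigma^2 cancels.
  numerator   = (1)*(-0.058) + (-0.058)*(0.715) = -0.09947.
  denominator = (1)^2 + (-0.058)^2 + (0.715)^2 = 1.514589.
  rho(1) = -0.09947 / 1.514589 = -0.0657.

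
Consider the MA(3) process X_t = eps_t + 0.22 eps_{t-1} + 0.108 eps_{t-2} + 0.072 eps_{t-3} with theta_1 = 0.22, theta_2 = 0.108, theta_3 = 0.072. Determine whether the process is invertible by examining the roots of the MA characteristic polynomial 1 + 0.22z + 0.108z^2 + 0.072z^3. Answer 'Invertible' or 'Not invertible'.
\text{Invertible}

The MA(q) characteristic polynomial is P(z) = 1 + 0.22z + 0.108z^2 + 0.072z^3.
Invertibility requires all roots to lie outside the unit circle, i.e. |z| > 1 for every root.
Degree 3: look for a simple real root z0 first, then factor out (1 - z/z0) and solve the remaining quadratic.
Testing z0 = -2.5: P(-2.5) = 1 + (0.22)(-2.5) + (0.108)(-2.5)^2 + (0.072)(-2.5)^3
  = 1 + (-0.55) + (0.675) + (-1.125) = 0.  So z_0 = -2.5 is a root, |z_0| = 2.5.
Divide out the factor (1 + 0.4 z) = (1 - z/z0) (since 1/z0 = -0.4):
  P(z) = (1 + 0.4 z)(1 + (-0.18) z + (0.18) z^2)
  [check: z-coef -0.18 - (-0.4) = 0.22; z^2-coef 0.18 - (-0.4)(-0.18) = 0.108; z^3-coef -(-0.4)(0.18) = 0.072.]
Remaining roots from the quadratic factor 1 + (-0.18) z + (0.18) z^2:
  Set 1 + (-0.18) z + (0.18) z^2 = 0, i.e. a z^2 + b z + c = 0 with a = 0.18, b = -0.18, c = 1.
  Discriminant D = b^2 - 4ac = (-0.18)^2 - 4*(0.18)*1 = 0.0324 - (0.72) = -0.6876.
  D < 0, so the roots are the complex-conjugate pair z = (-b +/- i sqrt(-D)) / (2a) = 0.5 +/- 2.3034i.
  For a conjugate pair |z|^2 = z * conj(z) = (product of roots) = c/a = 1/(0.18) = 5.555556, so |z| = sqrt(5.555556) = 2.357 for both roots.
Moduli of all roots: 2.5000, 2.3570, 2.3570.
All moduli strictly greater than 1? Yes.
Verdict: Invertible.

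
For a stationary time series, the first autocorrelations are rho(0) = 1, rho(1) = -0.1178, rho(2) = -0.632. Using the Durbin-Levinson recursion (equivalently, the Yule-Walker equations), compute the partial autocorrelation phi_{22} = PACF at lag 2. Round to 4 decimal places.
\phi_{22} = -0.6550

The PACF at lag k is phi_{kk}, the last component of the solution
to the Yule-Walker system G_k phi = r_k where
  (G_k)_{ij} = rho(|i - j|), (r_k)_i = rho(i), i,j = 1..k.
Equivalently, Durbin-Levinson gives phi_{kk} iteratively:
  phi_{11} = rho(1)
  phi_{kk} = [rho(k) - sum_{j=1..k-1} phi_{k-1,j} rho(k-j)]
            / [1 - sum_{j=1..k-1} phi_{k-1,j} rho(j)],
  phi_{k,j} = phi_{k-1,j} - phi_{kk} phi_{k-1,k-j},  j = 1..k-1.
Step k = 1:
  phi_11 = rho(1) = -0.1178.
Step k = 2:
  phi_22 = [rho(2) - phi_11 rho(1)] / [1 - phi_11 rho(1)] = [-0.632 - (-0.1178)(-0.1178)] / [1 - (-0.1178)(-0.1178)]
         = -0.64587684 / 0.98612316 = -0.655.
Therefore phi_{22} = -0.6550.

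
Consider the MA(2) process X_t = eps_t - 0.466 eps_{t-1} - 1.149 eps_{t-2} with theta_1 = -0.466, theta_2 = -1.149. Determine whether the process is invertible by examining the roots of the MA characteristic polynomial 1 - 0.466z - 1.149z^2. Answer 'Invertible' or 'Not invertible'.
\text{Not invertible}

The MA(q) characteristic polynomial is P(z) = 1 - 0.466z - 1.149z^2.
Invertibility requires all roots to lie outside the unit circle, i.e. |z| > 1 for every root.
Set 1 + (-0.466) z + (-1.149) z^2 = 0, i.e. a z^2 + b z + c = 0 with a = -1.149, b = -0.466, c = 1.
Discriminant D = b^2 - 4ac = (-0.466)^2 - 4*(-1.149)*1 = 0.217156 - (-4.596) = 4.813156.
D >= 0, so the roots are real: z = (-b +/- sqrt(D)) / (2a) = (0.466 +/- 2.193891) / (-2.298).
  z_1 = (0.466 + 2.193891) / (-2.298) = -1.1575,   |z_1| = 1.1575.
  z_2 = (0.466 - 2.193891) / (-2.298) = 0.7519,   |z_2| = 0.7519.
Moduli of all roots: 1.1575, 0.7519.
All moduli strictly greater than 1? No.
Verdict: Not invertible.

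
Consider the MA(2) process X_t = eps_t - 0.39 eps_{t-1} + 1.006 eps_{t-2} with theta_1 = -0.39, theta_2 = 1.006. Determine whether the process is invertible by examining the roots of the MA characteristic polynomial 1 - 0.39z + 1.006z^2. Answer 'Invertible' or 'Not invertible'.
\text{Not invertible}

The MA(q) characteristic polynomial is P(z) = 1 - 0.39z + 1.006z^2.
Invertibility requires all roots to lie outside the unit circle, i.e. |z| > 1 for every root.
Set 1 + (-0.39) z + (1.006) z^2 = 0, i.e. a z^2 + b z + c = 0 with a = 1.006, b = -0.39, c = 1.
Discriminant D = b^2 - 4ac = (-0.39)^2 - 4*(1.006)*1 = 0.1521 - (4.024) = -3.8719.
D < 0, so the roots are the complex-conjugate pair z = (-b +/- i sqrt(-D)) / (2a) = 0.1938 +/- 0.978i.
For a conjugate pair |z|^2 = z * conj(z) = (product of roots) = c/a = 1/(1.006) = 0.994036, so |z| = sqrt(0.994036) = 0.997 for both roots.
Moduli of all roots: 0.9970, 0.9970.
All moduli strictly greater than 1? No.
Verdict: Not invertible.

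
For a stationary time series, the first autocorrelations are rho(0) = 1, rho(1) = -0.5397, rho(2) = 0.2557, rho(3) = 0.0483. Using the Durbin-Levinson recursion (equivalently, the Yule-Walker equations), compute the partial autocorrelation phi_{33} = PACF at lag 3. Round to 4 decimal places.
\phi_{33} = 0.2350

The PACF at lag k is phi_{kk}, the last component of the solution
to the Yule-Walker system G_k phi = r_k where
  (G_k)_{ij} = rho(|i - j|), (r_k)_i = rho(i), i,j = 1..k.
Equivalently, Durbin-Levinson gives phi_{kk} iteratively:
  phi_{11} = rho(1)
  phi_{kk} = [rho(k) - sum_{j=1..k-1} phi_{k-1,j} rho(k-j)]
            / [1 - sum_{j=1..k-1} phi_{k-1,j} rho(j)],
  phi_{k,j} = phi_{k-1,j} - phi_{kk} phi_{k-1,k-j},  j = 1..k-1.
Step k = 1:
  phi_11 = rho(1) = -0.5397.
Step k = 2:
  phi_22 = [rho(2) - phi_11 rho(1)] / [1 - phi_11 rho(1)] = [0.2557 - (-0.5397)(-0.5397)] / [1 - (-0.5397)(-0.5397)]
         = -0.03557609 / 0.70872391 = -0.050197.
  Update: phi_21 = phi_11 - phi_22 phi_11 = -0.5397 - (-0.050197)(-0.5397) = -0.566792.
Step k = 3:
  phi_33 = [rho(3) - phi_21 rho(2) - phi_22 rho(1)] / [1 - phi_21 rho(1) - phi_22 rho(2)]
    numerator   = 0.0483 - (-0.566792)(0.2557) - (-0.050197)(-0.5397) = 0.16613706
    denominator = 1 - (-0.566792)(-0.5397) - (-0.050197)(0.2557) = 0.70693808
  phi_33 = 0.16613706 / 0.70693808 = 0.235.
Therefore phi_{33} = 0.2350.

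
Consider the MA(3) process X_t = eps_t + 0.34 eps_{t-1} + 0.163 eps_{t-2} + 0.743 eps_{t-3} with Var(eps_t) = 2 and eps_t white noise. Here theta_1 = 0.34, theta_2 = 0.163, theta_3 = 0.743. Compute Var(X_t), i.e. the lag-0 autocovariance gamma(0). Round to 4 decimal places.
\gamma(0) = 3.3884

For an MA(q) process X_t = eps_t + sum_i theta_i eps_{t-i} with
Var(eps_t) = sigma^2, the variance is
  gamma(0) = sigma^2 * (1 + sum_i theta_i^2).
  sum_i theta_i^2 = (0.34)^2 + (0.163)^2 + (0.743)^2 = 0.1156 + 0.026569 + 0.552049 = 0.694218.
  gamma(0) = 2 * (1 + 0.694218) = 2 * 1.694218 = 3.388436, which rounds to 3.3884.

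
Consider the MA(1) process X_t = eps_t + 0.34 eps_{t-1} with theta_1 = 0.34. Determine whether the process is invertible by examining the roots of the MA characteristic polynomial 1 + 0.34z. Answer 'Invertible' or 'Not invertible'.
\text{Invertible}

The MA(q) characteristic polynomial is P(z) = 1 + 0.34z.
Invertibility requires all roots to lie outside the unit circle, i.e. |z| > 1 for every root.
This is linear in z: 1 + (0.34) z = 0  =>  z = -1/(0.34) = -2.941176,  |z| = 2.941176.
Moduli of all roots: 2.9412.
All moduli strictly greater than 1? Yes.
Verdict: Invertible.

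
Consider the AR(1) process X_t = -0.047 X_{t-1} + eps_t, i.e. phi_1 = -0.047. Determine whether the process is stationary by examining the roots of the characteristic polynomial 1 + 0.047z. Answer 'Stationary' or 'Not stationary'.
\text{Stationary}

The AR(p) characteristic polynomial is P(z) = 1 + 0.047z.
Stationarity requires all roots to lie outside the unit circle, i.e. |z| > 1 for every root.
This is linear in z: 1 + (0.047) z = 0  =>  z = -1/(0.047) = -21.276596,  |z| = 21.276596.
Moduli of all roots: 21.2766.
All moduli strictly greater than 1? Yes.
Verdict: Stationary.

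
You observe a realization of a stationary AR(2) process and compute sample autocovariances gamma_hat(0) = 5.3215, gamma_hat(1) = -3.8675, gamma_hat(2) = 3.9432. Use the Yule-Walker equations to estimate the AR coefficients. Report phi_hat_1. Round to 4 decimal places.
\hat\phi_{1} = -0.3990

The Yule-Walker equations for an AR(p) process read, in matrix form,
  Gamma_p phi = r_p,   with   (Gamma_p)_{ij} = gamma(|i - j|),
                       (r_p)_i = gamma(i),   i,j = 1..p.
Substitute the sample gammas (Toeplitz matrix and right-hand side of size 2):
  Gamma_p = [[5.3215, -3.8675], [-3.8675, 5.3215]]
  r_p     = [-3.8675, 3.9432]
Written out:
  5.3215 phi_1 - 3.8675 phi_2 = -3.8675
  -3.8675 phi_1 + 5.3215 phi_2 = 3.9432
Solve by Cramer's rule:
  det = gamma(0)^2 - gamma(1)^2 = (5.3215)^2 - (-3.8675)^2 = 28.31836225 - 14.95755625 = 13.360806
  phi_hat_1 = [gamma(1) gamma(0) - gamma(1) gamma(2)] / det = [(-3.8675)(5.3215) - (-3.8675)(3.9432)] / 13.360806 = -5.33057525 / 13.360806 = -0.399
  phi_hat_2 = [gamma(0) gamma(2) - gamma(1)^2] / det = [(5.3215)(3.9432) - (-3.8675)^2] / 13.360806 = 6.02618255 / 13.360806 = 0.451
So phi_hat = [-0.3990, 0.4510].
Therefore phi_hat_1 = -0.3990.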